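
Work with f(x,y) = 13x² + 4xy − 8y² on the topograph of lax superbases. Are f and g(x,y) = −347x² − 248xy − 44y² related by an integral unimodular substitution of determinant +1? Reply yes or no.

D₁ = 432, D₂ = 432
river cycle of f (length 8): (-8, 12, 9), (9, 6, -11), (-11, 16, 4), (4, 16, -11), (-11, 6, 9), (9, 12, -8), (-8, 20, 1), (1, 20, -8)
river cycle of g (length 8): (1, 20, -8), (-8, 12, 9), (9, 6, -11), (-11, 16, 4), (4, 16, -11), (-11, 6, 9), (9, 12, -8), (-8, 20, 1)
cycles coincide ⇒ equivalent

yes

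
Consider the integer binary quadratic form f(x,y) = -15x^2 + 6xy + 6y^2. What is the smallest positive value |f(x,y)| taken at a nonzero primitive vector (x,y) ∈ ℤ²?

descent: ρ → (6,18,-3)  [lands on river]
river: ρ → (-3,18,6)
closes: descent 1, river 2
min |a| on river = 3

3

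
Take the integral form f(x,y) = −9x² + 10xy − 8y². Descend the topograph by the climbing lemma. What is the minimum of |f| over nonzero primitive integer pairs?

translate: b→8 (≡-10 mod 18), so (9,-10,8)→(9,8,7)
flip: (9,8,7)→(7,-8,9)
translate: b→6 (≡-8 mod 14), so (7,-8,9)→(7,6,8)
reduced (well bottom): (7,6,8) with a≤c, −a<b≤a
well minimum |f| = |-7| = 7 (negative-definite)

7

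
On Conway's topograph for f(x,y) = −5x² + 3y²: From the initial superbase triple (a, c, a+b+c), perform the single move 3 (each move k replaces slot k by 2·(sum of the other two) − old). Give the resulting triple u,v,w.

start (-5,3,-2) = (f(1,0),f(0,1),f(1,1))
replace slot 3: 2·((-5)+3) − (-2) = -2 → (-5,3,-2)

-5,3,-2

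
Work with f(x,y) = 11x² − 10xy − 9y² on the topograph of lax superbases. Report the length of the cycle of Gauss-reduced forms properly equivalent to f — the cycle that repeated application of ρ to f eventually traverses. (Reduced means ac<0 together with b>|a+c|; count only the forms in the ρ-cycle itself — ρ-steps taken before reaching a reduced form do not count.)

D = 496, ⌊√D⌋ = 22
descent: ρ → (-9,10,11)  [lands on river]
river: ρ → (11,12,-8)
river: ρ → (-8,20,3)
river: ρ → (3,22,-1)
river: ρ → (-1,22,3)
river: ρ → (3,20,-8)
river: ρ → (-8,12,11)
river: ρ → (11,10,-9)
river: ρ → (-9,8,12)
river: ρ → (12,16,-5)
river: ρ → (-5,14,15)
river: ρ → (15,16,-4)
river: ρ → (-4,16,15)
river: ρ → (15,14,-5)
river: ρ → (-5,16,12)
river: ρ → (12,8,-9)
ρ-cycle length = 16 (tail of 1 descent step not counted)

16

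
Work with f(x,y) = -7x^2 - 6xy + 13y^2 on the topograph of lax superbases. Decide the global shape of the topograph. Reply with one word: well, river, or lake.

D = b²−4ac = (-6)² − 4·(-7)·13 = 400
D = 20² is a perfect square ⇒ form factors over ℤ ⇒ lakes

lake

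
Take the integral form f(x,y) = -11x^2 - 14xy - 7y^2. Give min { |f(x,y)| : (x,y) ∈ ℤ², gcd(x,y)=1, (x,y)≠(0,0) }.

translate: b→-8 (≡14 mod 22), so (11,14,7)→(11,-8,4)
flip: (11,-8,4)→(4,8,11)
translate: b→0 (≡8 mod 8), so (4,8,11)→(4,0,7)
reduced (well bottom): (4,0,7) with a≤c, −a<b≤a
well minimum |f| = |-4| = 4 (negative-definite)

4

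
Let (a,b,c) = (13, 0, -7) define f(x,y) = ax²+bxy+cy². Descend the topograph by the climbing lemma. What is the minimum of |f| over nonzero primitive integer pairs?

descent: ρ → (-7,14,6)  [lands on river]
river: ρ → (6,10,-11)
river: ρ → (-11,12,5)
river: ρ → (5,18,-2)
river: ρ → (-2,18,5)
river: ρ → (5,12,-11)
river: ρ → (-11,10,6)
river: ρ → (6,14,-7)
closes: descent 1, river 8
min |a| on river = 2

2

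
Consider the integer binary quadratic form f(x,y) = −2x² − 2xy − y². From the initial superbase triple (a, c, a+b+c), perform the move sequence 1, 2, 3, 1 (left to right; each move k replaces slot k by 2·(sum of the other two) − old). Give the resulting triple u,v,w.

start (-2,-1,-5) = (f(1,0),f(0,1),f(1,1))
replace slot 1: 2·((-1)+(-5)) − (-2) = -10 → (-10,-1,-5)
replace slot 2: 2·((-10)+(-5)) − (-1) = -29 → (-10,-29,-5)
replace slot 3: 2·((-10)+(-29)) − (-5) = -73 → (-10,-29,-73)
replace slot 1: 2·((-29)+(-73)) − (-10) = -194 → (-194,-29,-73)

-194,-29,-73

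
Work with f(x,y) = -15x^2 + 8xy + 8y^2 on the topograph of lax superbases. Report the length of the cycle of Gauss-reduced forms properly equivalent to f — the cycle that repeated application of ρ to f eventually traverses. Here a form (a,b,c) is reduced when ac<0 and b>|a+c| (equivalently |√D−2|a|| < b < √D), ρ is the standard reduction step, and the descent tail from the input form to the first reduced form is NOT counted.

D = 544, ⌊√D⌋ = 23
river: ρ → (8,8,-15)
river: ρ → (-15,22,1)
river: ρ → (1,22,-15)
river: ρ → (-15,8,8)
ρ-cycle length = 4 (tail of 0 descent steps not counted)

4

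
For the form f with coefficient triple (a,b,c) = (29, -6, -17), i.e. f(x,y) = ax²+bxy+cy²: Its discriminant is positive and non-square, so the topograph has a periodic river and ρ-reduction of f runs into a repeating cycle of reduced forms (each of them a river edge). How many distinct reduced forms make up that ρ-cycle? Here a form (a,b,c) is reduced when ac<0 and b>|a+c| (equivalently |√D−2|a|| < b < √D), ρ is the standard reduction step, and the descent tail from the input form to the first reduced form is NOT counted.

D = 2008, ⌊√D⌋ = 44
descent: ρ → (-17,40,6)  [lands on river]
river: ρ → (6,44,-3)
river: ρ → (-3,40,34)
river: ρ → (34,28,-9)
river: ρ → (-9,44,2)
river: ρ → (2,44,-9)
river: ρ → (-9,28,34)
river: ρ → (34,40,-3)
river: ρ → (-3,44,6)
river: ρ → (6,40,-17)
river: ρ → (-17,28,18)
river: ρ → (18,44,-1)
river: ρ → (-1,44,18)
river: ρ → (18,28,-17)
ρ-cycle length = 14 (tail of 1 descent step not counted)

14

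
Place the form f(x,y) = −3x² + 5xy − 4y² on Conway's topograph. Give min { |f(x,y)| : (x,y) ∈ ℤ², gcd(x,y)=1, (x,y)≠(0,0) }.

translate: b→1 (≡-5 mod 6), so (3,-5,4)→(3,1,2)
flip: (3,1,2)→(2,-1,3)
reduced (well bottom): (2,-1,3) with a≤c, −a<b≤a
well minimum |f| = |-2| = 2 (negative-definite)

2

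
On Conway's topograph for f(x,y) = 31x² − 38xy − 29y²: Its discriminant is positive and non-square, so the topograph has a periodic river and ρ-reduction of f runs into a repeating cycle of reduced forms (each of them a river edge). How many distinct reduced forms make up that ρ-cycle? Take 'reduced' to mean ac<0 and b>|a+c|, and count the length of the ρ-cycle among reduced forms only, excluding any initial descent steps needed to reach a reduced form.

D = 5040, ⌊√D⌋ = 70
descent: ρ → (-29,38,31)  [lands on river]
river: ρ → (31,24,-36)
river: ρ → (-36,48,19)
river: ρ → (19,66,-9)
river: ρ → (-9,60,40)
river: ρ → (40,20,-29)
ρ-cycle length = 6 (tail of 1 descent step not counted)

6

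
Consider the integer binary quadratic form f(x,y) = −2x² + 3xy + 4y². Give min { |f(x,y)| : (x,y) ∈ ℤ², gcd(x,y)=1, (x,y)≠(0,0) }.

river: ρ → (4,5,-1)
river: ρ → (-1,5,4)
river: ρ → (4,3,-2)
river: ρ → (-2,5,2)
river: ρ → (2,3,-4)
river: ρ → (-4,5,1)
river: ρ → (1,5,-4)
river: ρ → (-4,3,2)
river: ρ → (2,5,-2)
river: ρ → (-2,3,4)
closes: descent 0, river 10
min |a| on river = 1

1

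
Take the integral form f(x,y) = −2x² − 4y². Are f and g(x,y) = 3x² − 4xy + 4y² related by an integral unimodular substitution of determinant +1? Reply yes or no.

D₁ = -32, D₂ = -32
f is negative-definite; reduce −f:
−f: reduced (well bottom): (2,0,4) with a≤c, −a<b≤a
flip sign back: reduced form of f is (-2,0,-4)
g: translate: b→2 (≡-4 mod 6), so (3,-4,4)→(3,2,3)
g: reduced (well bottom): (3,2,3) with a≤c, −a<b≤a
reduced forms (-2, 0, -4) vs (3, 2, 3) ⇒ inequivalent

no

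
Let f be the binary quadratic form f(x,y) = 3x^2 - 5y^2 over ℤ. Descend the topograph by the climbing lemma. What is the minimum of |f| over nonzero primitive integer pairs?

descent: ρ → (-5,0,3)
descent: ρ → (3,6,-2)  [lands on river]
river: ρ → (-2,6,3)
closes: descent 2, river 2
min |a| on river = 2

2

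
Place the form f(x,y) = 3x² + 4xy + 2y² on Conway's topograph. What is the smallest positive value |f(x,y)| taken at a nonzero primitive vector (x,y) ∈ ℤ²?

translate: b→-2 (≡4 mod 6), so (3,4,2)→(3,-2,1)
flip: (3,-2,1)→(1,2,3)
translate: b→0 (≡2 mod 2), so (1,2,3)→(1,0,2)
reduced (well bottom): (1,0,2) with a≤c, −a<b≤a
well minimum = a = 1

1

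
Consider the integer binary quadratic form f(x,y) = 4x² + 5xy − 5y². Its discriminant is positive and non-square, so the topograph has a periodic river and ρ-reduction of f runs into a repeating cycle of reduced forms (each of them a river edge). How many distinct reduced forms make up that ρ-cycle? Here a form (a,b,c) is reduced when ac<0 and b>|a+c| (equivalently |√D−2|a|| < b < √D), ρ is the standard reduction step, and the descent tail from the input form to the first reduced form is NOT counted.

D = 105, ⌊√D⌋ = 10
river: ρ → (-5,5,4)
river: ρ → (4,3,-6)
river: ρ → (-6,9,1)
river: ρ → (1,9,-6)
river: ρ → (-6,3,4)
river: ρ → (4,5,-5)
ρ-cycle length = 6 (tail of 0 descent steps not counted)

6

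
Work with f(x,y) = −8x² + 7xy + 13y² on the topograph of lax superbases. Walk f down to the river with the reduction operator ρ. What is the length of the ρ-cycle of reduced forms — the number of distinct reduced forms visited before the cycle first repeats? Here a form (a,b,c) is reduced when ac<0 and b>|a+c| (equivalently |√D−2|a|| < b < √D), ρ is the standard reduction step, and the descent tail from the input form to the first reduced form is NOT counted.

D = 465, ⌊√D⌋ = 21
river: ρ → (13,19,-2)
river: ρ → (-2,21,3)
river: ρ → (3,21,-2)
river: ρ → (-2,19,13)
river: ρ → (13,7,-8)
river: ρ → (-8,9,12)
river: ρ → (12,15,-5)
river: ρ → (-5,15,12)
river: ρ → (12,9,-8)
river: ρ → (-8,7,13)
ρ-cycle length = 10 (tail of 0 descent steps not counted)

10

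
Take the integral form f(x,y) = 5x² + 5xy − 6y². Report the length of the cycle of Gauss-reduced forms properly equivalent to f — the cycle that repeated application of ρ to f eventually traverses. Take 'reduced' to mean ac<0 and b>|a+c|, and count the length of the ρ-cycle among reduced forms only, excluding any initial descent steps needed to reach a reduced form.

D = 145, ⌊√D⌋ = 12
river: ρ → (-6,7,4)
river: ρ → (4,9,-4)
river: ρ → (-4,7,6)
river: ρ → (6,5,-5)
river: ρ → (-5,5,6)
river: ρ → (6,7,-4)
river: ρ → (-4,9,4)
river: ρ → (4,7,-6)
river: ρ → (-6,5,5)
river: ρ → (5,5,-6)
ρ-cycle length = 10 (tail of 0 descent steps not counted)

10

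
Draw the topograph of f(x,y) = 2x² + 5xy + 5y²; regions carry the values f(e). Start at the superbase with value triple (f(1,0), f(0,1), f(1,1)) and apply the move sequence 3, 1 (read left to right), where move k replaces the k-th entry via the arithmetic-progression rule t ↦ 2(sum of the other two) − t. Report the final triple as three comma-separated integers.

start (2,5,12) = (f(1,0),f(0,1),f(1,1))
replace slot 3: 2·(2+5) − 12 = 2 → (2,5,2)
replace slot 1: 2·(5+2) − 2 = 12 → (12,5,2)

12,5,2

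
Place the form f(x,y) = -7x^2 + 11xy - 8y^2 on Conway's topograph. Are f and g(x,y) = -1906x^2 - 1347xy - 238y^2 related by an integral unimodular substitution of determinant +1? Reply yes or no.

D₁ = -103, D₂ = -103
f is negative-definite; reduce −f:
−f: translate: b→3 (≡-11 mod 14), so (7,-11,8)→(7,3,4)
−f: flip: (7,3,4)→(4,-3,7)
−f: reduced (well bottom): (4,-3,7) with a≤c, −a<b≤a
flip sign back: reduced form of f is (-4,3,-7)
g is negative-definite; reduce −g:
−g: flip: (1906,1347,238)→(238,-1347,1906)
−g: translate: b→81 (≡-1347 mod 476), so (238,-1347,1906)→(238,81,7)
−g: flip: (238,81,7)→(7,-81,238)
−g: translate: b→3 (≡-81 mod 14), so (7,-81,238)→(7,3,4)
−g: flip: (7,3,4)→(4,-3,7)
−g: reduced (well bottom): (4,-3,7) with a≤c, −a<b≤a
flip sign back: reduced form of g is (-4,3,-7)
reduced forms (-4, 3, -7) vs (-4, 3, -7) ⇒ equivalent

yes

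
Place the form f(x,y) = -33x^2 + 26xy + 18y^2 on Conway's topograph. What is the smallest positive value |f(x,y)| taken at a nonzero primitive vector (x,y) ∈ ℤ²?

river: ρ → (18,46,-13)
river: ρ → (-13,32,39)
river: ρ → (39,46,-6)
river: ρ → (-6,50,23)
river: ρ → (23,42,-14)
river: ρ → (-14,42,23)
river: ρ → (23,50,-6)
river: ρ → (-6,46,39)
river: ρ → (39,32,-13)
river: ρ → (-13,46,18)
river: ρ → (18,26,-33)
river: ρ → (-33,40,11)
river: ρ → (11,48,-17)
river: ρ → (-17,54,2)
river: ρ → (2,54,-17)
river: ρ → (-17,48,11)
river: ρ → (11,40,-33)
river: ρ → (-33,26,18)
closes: descent 0, river 18
min |a| on river = 2

2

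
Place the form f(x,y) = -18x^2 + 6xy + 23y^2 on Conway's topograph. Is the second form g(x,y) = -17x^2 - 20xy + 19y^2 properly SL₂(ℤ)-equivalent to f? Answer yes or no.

D₁ = 1692, D₂ = 1692
river cycle of f (length 8): (23, 40, -1), (-1, 40, 23), (23, 6, -18), (-18, 30, 11), (11, 36, -9), (-9, 36, 11), (11, 30, -18), (-18, 6, 23)
river cycle of g (length 12): (19, 20, -17), (-17, 14, 22), (22, 30, -9), (-9, 24, 31), (31, 38, -2), (-2, 38, 31), (31, 24, -9), (-9, 30, 22), (22, 14, -17), (-17, 20, 19), … (2 more)
cycles differ ⇒ inequivalent

no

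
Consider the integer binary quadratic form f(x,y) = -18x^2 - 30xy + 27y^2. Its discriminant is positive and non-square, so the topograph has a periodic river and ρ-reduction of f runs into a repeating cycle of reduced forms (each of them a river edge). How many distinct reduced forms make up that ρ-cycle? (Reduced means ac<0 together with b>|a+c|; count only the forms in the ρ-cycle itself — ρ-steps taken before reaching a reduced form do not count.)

D = 2844, ⌊√D⌋ = 53
descent: ρ → (27,30,-18)  [lands on river]
river: ρ → (-18,42,15)
river: ρ → (15,48,-9)
river: ρ → (-9,42,30)
river: ρ → (30,18,-21)
river: ρ → (-21,24,27)
ρ-cycle length = 6 (tail of 1 descent step not counted)

6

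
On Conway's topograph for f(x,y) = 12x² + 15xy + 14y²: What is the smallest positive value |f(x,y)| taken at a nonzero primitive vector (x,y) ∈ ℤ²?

translate: b→-9 (≡15 mod 24), so (12,15,14)→(12,-9,11)
flip: (12,-9,11)→(11,9,12)
reduced (well bottom): (11,9,12) with a≤c, −a<b≤a
well minimum = a = 11

11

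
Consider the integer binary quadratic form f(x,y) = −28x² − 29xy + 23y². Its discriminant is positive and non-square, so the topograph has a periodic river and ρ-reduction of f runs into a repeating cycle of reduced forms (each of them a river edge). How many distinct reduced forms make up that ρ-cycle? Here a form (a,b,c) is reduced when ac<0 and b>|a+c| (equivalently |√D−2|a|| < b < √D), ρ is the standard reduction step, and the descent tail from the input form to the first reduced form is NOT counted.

D = 3417, ⌊√D⌋ = 58
descent: ρ → (23,29,-28)  [lands on river]
river: ρ → (-28,27,24)
river: ρ → (24,21,-31)
river: ρ → (-31,41,14)
river: ρ → (14,43,-28)
river: ρ → (-28,13,29)
river: ρ → (29,45,-12)
river: ρ → (-12,51,17)
river: ρ → (17,51,-12)
river: ρ → (-12,45,29)
river: ρ → (29,13,-28)
river: ρ → (-28,43,14)
river: ρ → (14,41,-31)
river: ρ → (-31,21,24)
river: ρ → (24,27,-28)
river: ρ → (-28,29,23)
river: ρ → (23,17,-34)
river: ρ → (-34,51,6)
river: ρ → (6,57,-7)
river: ρ → (-7,55,14)
river: ρ → (14,57,-3)
river: ρ → (-3,57,14)
river: ρ → (14,55,-7)
river: ρ → (-7,57,6)
river: ρ → (6,51,-34)
river: ρ → (-34,17,23)
ρ-cycle length = 26 (tail of 1 descent step not counted)

26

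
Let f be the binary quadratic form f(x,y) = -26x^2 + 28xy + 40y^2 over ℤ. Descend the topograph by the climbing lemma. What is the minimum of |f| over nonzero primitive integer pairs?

river: ρ → (40,52,-14)
river: ρ → (-14,60,24)
river: ρ → (24,36,-38)
river: ρ → (-38,40,22)
river: ρ → (22,48,-30)
river: ρ → (-30,12,40)
river: ρ → (40,68,-2)
river: ρ → (-2,68,40)
river: ρ → (40,12,-30)
river: ρ → (-30,48,22)
river: ρ → (22,40,-38)
river: ρ → (-38,36,24)
river: ρ → (24,60,-14)
river: ρ → (-14,52,40)
river: ρ → (40,28,-26)
river: ρ → (-26,24,42)
river: ρ → (42,60,-8)
river: ρ → (-8,68,10)
river: ρ → (10,52,-56)
river: ρ → (-56,60,6)
river: ρ → (6,60,-56)
river: ρ → (-56,52,10)
river: ρ → (10,68,-8)
river: ρ → (-8,60,42)
river: ρ → (42,24,-26)
river: ρ → (-26,28,40)
closes: descent 0, river 26
min |a| on river = 2

2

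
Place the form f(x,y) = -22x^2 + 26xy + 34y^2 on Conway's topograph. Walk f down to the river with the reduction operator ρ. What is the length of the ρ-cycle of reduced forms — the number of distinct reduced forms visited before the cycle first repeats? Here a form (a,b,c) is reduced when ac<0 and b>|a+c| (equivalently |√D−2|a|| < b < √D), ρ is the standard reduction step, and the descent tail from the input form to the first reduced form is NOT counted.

D = 3668, ⌊√D⌋ = 60
river: ρ → (34,42,-14)
river: ρ → (-14,42,34)
river: ρ → (34,26,-22)
river: ρ → (-22,18,38)
river: ρ → (38,58,-2)
river: ρ → (-2,58,38)
river: ρ → (38,18,-22)
river: ρ → (-22,26,34)
ρ-cycle length = 8 (tail of 0 descent steps not counted)

8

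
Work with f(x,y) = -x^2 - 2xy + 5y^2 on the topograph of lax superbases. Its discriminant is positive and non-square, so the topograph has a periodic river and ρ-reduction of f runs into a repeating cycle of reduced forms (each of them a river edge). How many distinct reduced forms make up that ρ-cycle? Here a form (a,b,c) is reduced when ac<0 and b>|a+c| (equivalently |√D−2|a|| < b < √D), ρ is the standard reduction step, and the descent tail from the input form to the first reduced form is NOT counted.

D = 24, ⌊√D⌋ = 4
descent: ρ → (5,2,-1)
descent: ρ → (-1,4,2)  [lands on river]
river: ρ → (2,4,-1)
ρ-cycle length = 2 (tail of 2 descent steps not counted)

2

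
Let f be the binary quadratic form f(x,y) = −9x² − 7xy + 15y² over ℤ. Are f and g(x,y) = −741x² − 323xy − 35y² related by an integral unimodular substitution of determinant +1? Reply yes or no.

D₁ = 589, D₂ = 589
river cycle of f (length 16): (15, 7, -9), (-9, 11, 13), (13, 15, -7), (-7, 13, 15), (15, 17, -5), (-5, 23, 3), (3, 19, -19), (-19, 19, 3), (3, 23, -5), (-5, 17, 15), … (6 more)
river cycle of g (length 16): (-1, 23, 15), (15, 7, -9), (-9, 11, 13), (13, 15, -7), (-7, 13, 15), (15, 17, -5), (-5, 23, 3), (3, 19, -19), (-19, 19, 3), (3, 23, -5), … (6 more)
cycles coincide ⇒ equivalent

yes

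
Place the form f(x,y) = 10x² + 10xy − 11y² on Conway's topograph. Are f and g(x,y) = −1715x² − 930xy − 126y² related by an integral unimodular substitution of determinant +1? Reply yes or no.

D₁ = 540, D₂ = 540
river cycle of f (length 8): (-11, 12, 9), (9, 6, -14), (-14, 22, 1), (1, 22, -14), (-14, 6, 9), (9, 12, -11), (-11, 10, 10), (10, 10, -11)
river cycle of g (length 8): (-11, 12, 9), (9, 6, -14), (-14, 22, 1), (1, 22, -14), (-14, 6, 9), (9, 12, -11), (-11, 10, 10), (10, 10, -11)
cycles coincide ⇒ equivalent

yes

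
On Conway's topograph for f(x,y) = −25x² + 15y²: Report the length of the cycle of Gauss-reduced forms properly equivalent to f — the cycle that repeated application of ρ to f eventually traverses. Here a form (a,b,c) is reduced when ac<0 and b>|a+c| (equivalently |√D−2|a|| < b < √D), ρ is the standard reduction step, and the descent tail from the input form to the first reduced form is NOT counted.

D = 1500, ⌊√D⌋ = 38
descent: ρ → (15,30,-10)  [lands on river]
river: ρ → (-10,30,15)
ρ-cycle length = 2 (tail of 1 descent step not counted)

2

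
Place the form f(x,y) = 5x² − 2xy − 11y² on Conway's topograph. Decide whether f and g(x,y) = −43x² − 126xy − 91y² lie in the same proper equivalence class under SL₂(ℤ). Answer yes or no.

D₁ = 224, D₂ = 224
river cycle of f (length 4): (5, 8, -8), (-8, 8, 5), (5, 12, -4), (-4, 12, 5)
river cycle of g (length 4): (-8, 8, 5), (5, 12, -4), (-4, 12, 5), (5, 8, -8)
cycles coincide ⇒ equivalent

yes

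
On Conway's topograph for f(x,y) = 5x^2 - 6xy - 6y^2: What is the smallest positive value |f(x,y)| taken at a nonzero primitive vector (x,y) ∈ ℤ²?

descent: ρ → (-6,6,5)  [lands on river]
river: ρ → (5,4,-7)
river: ρ → (-7,10,2)
river: ρ → (2,10,-7)
river: ρ → (-7,4,5)
river: ρ → (5,6,-6)
closes: descent 1, river 6
min |a| on river = 2

2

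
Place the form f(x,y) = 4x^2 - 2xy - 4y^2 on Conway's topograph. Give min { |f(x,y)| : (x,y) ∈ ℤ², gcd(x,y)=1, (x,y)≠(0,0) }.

descent: ρ → (-4,2,4)  [lands on river]
river: ρ → (4,6,-2)
river: ρ → (-2,6,4)
river: ρ → (4,2,-4)
river: ρ → (-4,6,2)
river: ρ → (2,6,-4)
closes: descent 1, river 6
min |a| on river = 2

2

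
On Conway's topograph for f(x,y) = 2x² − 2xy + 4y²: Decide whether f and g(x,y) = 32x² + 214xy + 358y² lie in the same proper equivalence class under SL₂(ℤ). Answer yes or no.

D₁ = -28, D₂ = -28
f: translate: b→2 (≡-2 mod 4), so (2,-2,4)→(2,2,4)
f: reduced (well bottom): (2,2,4) with a≤c, −a<b≤a
g: translate: b→22 (≡214 mod 64), so (32,214,358)→(32,22,4)
g: flip: (32,22,4)→(4,-22,32)
g: translate: b→2 (≡-22 mod 8), so (4,-22,32)→(4,2,2)
g: flip: (4,2,2)→(2,-2,4)
g: translate: b→2 (≡-2 mod 4), so (2,-2,4)→(2,2,4)
g: reduced (well bottom): (2,2,4) with a≤c, −a<b≤a
reduced forms (2, 2, 4) vs (2, 2, 4) ⇒ equivalent

yes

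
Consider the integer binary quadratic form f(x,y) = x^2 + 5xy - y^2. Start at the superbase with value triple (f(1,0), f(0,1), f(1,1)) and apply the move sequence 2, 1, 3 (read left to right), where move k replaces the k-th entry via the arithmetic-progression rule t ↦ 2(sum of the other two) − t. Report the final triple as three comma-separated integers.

start (1,-1,5) = (f(1,0),f(0,1),f(1,1))
replace slot 2: 2·(1+5) − (-1) = 13 → (1,13,5)
replace slot 1: 2·(13+5) − 1 = 35 → (35,13,5)
replace slot 3: 2·(35+13) − 5 = 91 → (35,13,91)

35,13,91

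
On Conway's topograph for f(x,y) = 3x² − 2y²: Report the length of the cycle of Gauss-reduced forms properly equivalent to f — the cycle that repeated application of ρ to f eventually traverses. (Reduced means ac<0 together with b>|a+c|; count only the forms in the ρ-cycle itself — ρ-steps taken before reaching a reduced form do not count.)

D = 24, ⌊√D⌋ = 4
descent: ρ → (-2,4,1)  [lands on river]
river: ρ → (1,4,-2)
ρ-cycle length = 2 (tail of 1 descent step not counted)

2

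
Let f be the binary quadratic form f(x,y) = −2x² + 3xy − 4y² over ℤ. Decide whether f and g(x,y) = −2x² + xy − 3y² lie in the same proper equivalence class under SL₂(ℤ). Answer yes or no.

D₁ = -23, D₂ = -23
f is negative-definite; reduce −f:
−f: translate: b→1 (≡-3 mod 4), so (2,-3,4)→(2,1,3)
−f: reduced (well bottom): (2,1,3) with a≤c, −a<b≤a
flip sign back: reduced form of f is (-2,-1,-3)
g is negative-definite; reduce −g:
−g: reduced (well bottom): (2,-1,3) with a≤c, −a<b≤a
flip sign back: reduced form of g is (-2,1,-3)
reduced forms (-2, -1, -3) vs (-2, 1, -3) ⇒ inequivalent

no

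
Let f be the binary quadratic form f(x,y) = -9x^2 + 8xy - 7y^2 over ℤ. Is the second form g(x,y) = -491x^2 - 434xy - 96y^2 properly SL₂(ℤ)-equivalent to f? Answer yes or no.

D₁ = -188, D₂ = -188
f is negative-definite; reduce −f:
−f: flip: (9,-8,7)→(7,8,9)
−f: translate: b→-6 (≡8 mod 14), so (7,8,9)→(7,-6,8)
−f: reduced (well bottom): (7,-6,8) with a≤c, −a<b≤a
flip sign back: reduced form of f is (-7,6,-8)
g is negative-definite; reduce −g:
−g: flip: (491,434,96)→(96,-434,491)
−g: translate: b→-50 (≡-434 mod 192), so (96,-434,491)→(96,-50,7)
−g: flip: (96,-50,7)→(7,50,96)
−g: translate: b→-6 (≡50 mod 14), so (7,50,96)→(7,-6,8)
−g: reduced (well bottom): (7,-6,8) with a≤c, −a<b≤a
flip sign back: reduced form of g is (-7,6,-8)
reduced forms (-7, 6, -8) vs (-7, 6, -8) ⇒ equivalent

yes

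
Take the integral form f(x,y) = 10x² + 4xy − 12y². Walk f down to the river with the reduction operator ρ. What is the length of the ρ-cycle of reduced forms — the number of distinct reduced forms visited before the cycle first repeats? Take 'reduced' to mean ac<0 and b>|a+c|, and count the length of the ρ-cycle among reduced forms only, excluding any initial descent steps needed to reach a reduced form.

D = 496, ⌊√D⌋ = 22
river: ρ → (-12,20,2)
river: ρ → (2,20,-12)
river: ρ → (-12,4,10)
river: ρ → (10,16,-6)
river: ρ → (-6,20,4)
river: ρ → (4,20,-6)
river: ρ → (-6,16,10)
river: ρ → (10,4,-12)
ρ-cycle length = 8 (tail of 0 descent steps not counted)

8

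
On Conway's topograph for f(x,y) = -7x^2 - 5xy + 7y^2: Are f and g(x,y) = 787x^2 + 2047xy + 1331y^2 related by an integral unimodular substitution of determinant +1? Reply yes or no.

D₁ = 221, D₂ = 221
river cycle of f (length 4): (7, 5, -7), (-7, 9, 5), (5, 11, -5), (-5, 9, 7)
river cycle of g (length 4): (7, 5, -7), (-7, 9, 5), (5, 11, -5), (-5, 9, 7)
cycles coincide ⇒ equivalent

yes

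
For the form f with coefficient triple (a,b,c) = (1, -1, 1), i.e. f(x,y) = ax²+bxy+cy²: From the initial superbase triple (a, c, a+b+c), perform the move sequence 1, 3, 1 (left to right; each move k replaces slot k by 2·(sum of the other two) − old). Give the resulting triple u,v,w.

start (1,1,1) = (f(1,0),f(0,1),f(1,1))
replace slot 1: 2·(1+1) − 1 = 3 → (3,1,1)
replace slot 3: 2·(3+1) − 1 = 7 → (3,1,7)
replace slot 1: 2·(1+7) − 3 = 13 → (13,1,7)

13,1,7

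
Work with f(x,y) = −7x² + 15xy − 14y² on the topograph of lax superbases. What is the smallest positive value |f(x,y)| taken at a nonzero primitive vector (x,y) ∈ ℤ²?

translate: b→-1 (≡-15 mod 14), so (7,-15,14)→(7,-1,6)
flip: (7,-1,6)→(6,1,7)
reduced (well bottom): (6,1,7) with a≤c, −a<b≤a
well minimum |f| = |-6| = 6 (negative-definite)

6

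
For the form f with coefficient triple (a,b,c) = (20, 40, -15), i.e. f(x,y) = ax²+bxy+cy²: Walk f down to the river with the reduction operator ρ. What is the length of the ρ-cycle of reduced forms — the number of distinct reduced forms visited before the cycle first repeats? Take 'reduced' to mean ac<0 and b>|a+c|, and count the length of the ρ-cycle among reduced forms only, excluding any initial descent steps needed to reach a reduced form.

D = 2800, ⌊√D⌋ = 52
river: ρ → (-15,50,5)
river: ρ → (5,50,-15)
river: ρ → (-15,40,20)
river: ρ → (20,40,-15)
ρ-cycle length = 4 (tail of 0 descent steps not counted)

4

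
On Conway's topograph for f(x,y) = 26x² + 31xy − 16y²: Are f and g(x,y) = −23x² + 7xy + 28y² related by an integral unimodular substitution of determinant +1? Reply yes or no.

D₁ = 2625, D₂ = 2625
river cycle of f (length 20): (-16, 33, 24), (24, 15, -25), (-25, 35, 14), (14, 49, -4), (-4, 47, 26), (26, 5, -25), (-25, 45, 6), (6, 51, -1), (-1, 51, 6), (6, 45, -25), … (10 more)
river cycle of g (length 16): (28, 49, -2), (-2, 51, 3), (3, 51, -2), (-2, 49, 28), (28, 7, -23), (-23, 39, 12), (12, 33, -32), (-32, 31, 13), (13, 47, -8), (-8, 49, 7), … (6 more)
cycles differ ⇒ inequivalent

no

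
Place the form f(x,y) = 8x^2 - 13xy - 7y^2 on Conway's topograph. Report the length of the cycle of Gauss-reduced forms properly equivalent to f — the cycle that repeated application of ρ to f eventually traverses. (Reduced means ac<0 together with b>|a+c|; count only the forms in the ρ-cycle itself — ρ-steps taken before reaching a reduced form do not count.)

D = 393, ⌊√D⌋ = 19
descent: ρ → (-7,13,8)  [lands on river]
river: ρ → (8,19,-1)
river: ρ → (-1,19,8)
river: ρ → (8,13,-7)
river: ρ → (-7,15,6)
river: ρ → (6,9,-13)
river: ρ → (-13,17,2)
river: ρ → (2,19,-4)
river: ρ → (-4,13,14)
river: ρ → (14,15,-3)
river: ρ → (-3,15,14)
river: ρ → (14,13,-4)
river: ρ → (-4,19,2)
river: ρ → (2,17,-13)
river: ρ → (-13,9,6)
river: ρ → (6,15,-7)
ρ-cycle length = 16 (tail of 1 descent step not counted)

16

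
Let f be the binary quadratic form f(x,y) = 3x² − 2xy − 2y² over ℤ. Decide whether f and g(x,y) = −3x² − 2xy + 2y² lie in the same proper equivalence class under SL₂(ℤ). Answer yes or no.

D₁ = 28, D₂ = 28
river cycle of f (length 4): (-2, 2, 3), (3, 4, -1), (-1, 4, 3), (3, 2, -2)
river cycle of g (length 4): (2, 2, -3), (-3, 4, 1), (1, 4, -3), (-3, 2, 2)
cycles differ ⇒ inequivalent

no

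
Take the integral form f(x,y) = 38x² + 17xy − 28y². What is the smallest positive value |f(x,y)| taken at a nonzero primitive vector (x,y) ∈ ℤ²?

river: ρ → (-28,39,27)
river: ρ → (27,15,-40)
river: ρ → (-40,65,2)
river: ρ → (2,67,-7)
river: ρ → (-7,59,38)
river: ρ → (38,17,-28)
closes: descent 0, river 6
min |a| on river = 2

2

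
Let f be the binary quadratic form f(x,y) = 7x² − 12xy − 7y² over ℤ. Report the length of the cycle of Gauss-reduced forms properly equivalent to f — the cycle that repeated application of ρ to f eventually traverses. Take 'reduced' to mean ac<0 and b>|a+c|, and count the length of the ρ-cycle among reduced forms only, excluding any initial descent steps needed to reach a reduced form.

D = 340, ⌊√D⌋ = 18
descent: ρ → (-7,12,7)  [lands on river]
river: ρ → (7,16,-3)
river: ρ → (-3,14,12)
river: ρ → (12,10,-5)
river: ρ → (-5,10,12)
river: ρ → (12,14,-3)
river: ρ → (-3,16,7)
river: ρ → (7,12,-7)
river: ρ → (-7,16,3)
river: ρ → (3,14,-12)
river: ρ → (-12,10,5)
river: ρ → (5,10,-12)
river: ρ → (-12,14,3)
river: ρ → (3,16,-7)
ρ-cycle length = 14 (tail of 1 descent step not counted)

14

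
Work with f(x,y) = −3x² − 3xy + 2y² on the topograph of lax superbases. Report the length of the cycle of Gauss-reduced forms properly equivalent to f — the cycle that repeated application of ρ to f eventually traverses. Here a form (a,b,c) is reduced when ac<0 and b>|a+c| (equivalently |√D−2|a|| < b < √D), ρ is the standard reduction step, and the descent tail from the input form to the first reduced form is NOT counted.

D = 33, ⌊√D⌋ = 5
descent: ρ → (2,3,-3)  [lands on river]
river: ρ → (-3,3,2)
river: ρ → (2,5,-1)
river: ρ → (-1,5,2)
ρ-cycle length = 4 (tail of 1 descent step not counted)

4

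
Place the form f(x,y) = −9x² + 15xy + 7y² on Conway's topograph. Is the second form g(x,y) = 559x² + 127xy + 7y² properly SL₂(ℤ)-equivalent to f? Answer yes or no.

D₁ = 477, D₂ = 477
river cycle of f (length 8): (7, 13, -11), (-11, 9, 9), (9, 9, -11), (-11, 13, 7), (7, 15, -9), (-9, 21, 1), (1, 21, -9), (-9, 15, 7)
river cycle of g (length 8): (7, 13, -11), (-11, 9, 9), (9, 9, -11), (-11, 13, 7), (7, 15, -9), (-9, 21, 1), (1, 21, -9), (-9, 15, 7)
cycles coincide ⇒ equivalent

yes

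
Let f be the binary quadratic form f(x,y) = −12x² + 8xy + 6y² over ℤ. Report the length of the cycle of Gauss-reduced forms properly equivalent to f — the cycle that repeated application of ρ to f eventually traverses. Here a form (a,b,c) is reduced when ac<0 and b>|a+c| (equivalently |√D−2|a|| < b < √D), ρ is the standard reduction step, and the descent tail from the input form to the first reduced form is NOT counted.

D = 352, ⌊√D⌋ = 18
river: ρ → (6,16,-4)
river: ρ → (-4,16,6)
river: ρ → (6,8,-12)
river: ρ → (-12,16,2)
river: ρ → (2,16,-12)
river: ρ → (-12,8,6)
ρ-cycle length = 6 (tail of 0 descent steps not counted)

6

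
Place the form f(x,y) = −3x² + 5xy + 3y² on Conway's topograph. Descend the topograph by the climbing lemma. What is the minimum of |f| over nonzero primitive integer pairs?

river: ρ → (3,7,-1)
river: ρ → (-1,7,3)
river: ρ → (3,5,-3)
river: ρ → (-3,7,1)
river: ρ → (1,7,-3)
river: ρ → (-3,5,3)
closes: descent 0, river 6
min |a| on river = 1

1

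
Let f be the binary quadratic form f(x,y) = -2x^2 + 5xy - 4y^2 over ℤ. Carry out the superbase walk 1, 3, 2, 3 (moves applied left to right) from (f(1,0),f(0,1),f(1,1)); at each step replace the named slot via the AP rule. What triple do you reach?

start (-2,-4,-1) = (f(1,0),f(0,1),f(1,1))
replace slot 1: 2·((-4)+(-1)) − (-2) = -8 → (-8,-4,-1)
replace slot 3: 2·((-8)+(-4)) − (-1) = -23 → (-8,-4,-23)
replace slot 2: 2·((-8)+(-23)) − (-4) = -58 → (-8,-58,-23)
replace slot 3: 2·((-8)+(-58)) − (-23) = -109 → (-8,-58,-109)

-8,-58,-109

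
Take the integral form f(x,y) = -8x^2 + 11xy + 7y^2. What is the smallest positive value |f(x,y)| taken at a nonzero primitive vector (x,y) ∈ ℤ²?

river: ρ → (7,17,-2)
river: ρ → (-2,15,15)
river: ρ → (15,15,-2)
river: ρ → (-2,17,7)
river: ρ → (7,11,-8)
river: ρ → (-8,5,10)
river: ρ → (10,15,-3)
river: ρ → (-3,15,10)
river: ρ → (10,5,-8)
river: ρ → (-8,11,7)
closes: descent 0, river 10
min |a| on river = 2

2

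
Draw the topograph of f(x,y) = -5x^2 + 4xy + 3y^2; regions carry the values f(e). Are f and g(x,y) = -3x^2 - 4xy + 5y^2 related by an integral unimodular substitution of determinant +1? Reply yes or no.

D₁ = 76, D₂ = 76
river cycle of f (length 6): (3, 8, -1), (-1, 8, 3), (3, 4, -5), (-5, 6, 2), (2, 6, -5), (-5, 4, 3)
river cycle of g (length 6): (5, 4, -3), (-3, 8, 1), (1, 8, -3), (-3, 4, 5), (5, 6, -2), (-2, 6, 5)
cycles differ ⇒ inequivalent

no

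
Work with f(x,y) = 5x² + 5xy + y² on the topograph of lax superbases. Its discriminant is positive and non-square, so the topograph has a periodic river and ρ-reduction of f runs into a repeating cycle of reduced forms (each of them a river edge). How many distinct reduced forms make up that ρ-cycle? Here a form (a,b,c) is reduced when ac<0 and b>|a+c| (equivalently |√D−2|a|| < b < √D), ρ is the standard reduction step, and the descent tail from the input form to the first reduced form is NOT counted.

D = 5, ⌊√D⌋ = 2
descent: ρ → (1,1,-1)  [lands on river]
river: ρ → (-1,1,1)
ρ-cycle length = 2 (tail of 1 descent step not counted)

2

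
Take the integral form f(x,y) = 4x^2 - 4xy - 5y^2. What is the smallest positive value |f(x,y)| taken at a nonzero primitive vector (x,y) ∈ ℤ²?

descent: ρ → (-5,4,4)  [lands on river]
river: ρ → (4,4,-5)
river: ρ → (-5,6,3)
river: ρ → (3,6,-5)
closes: descent 1, river 4
min |a| on river = 3

3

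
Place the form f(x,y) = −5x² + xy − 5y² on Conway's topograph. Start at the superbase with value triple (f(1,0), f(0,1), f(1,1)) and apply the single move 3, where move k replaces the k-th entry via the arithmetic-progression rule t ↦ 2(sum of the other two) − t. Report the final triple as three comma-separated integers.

start (-5,-5,-9) = (f(1,0),f(0,1),f(1,1))
replace slot 3: 2·((-5)+(-5)) − (-9) = -11 → (-5,-5,-11)

-5,-5,-11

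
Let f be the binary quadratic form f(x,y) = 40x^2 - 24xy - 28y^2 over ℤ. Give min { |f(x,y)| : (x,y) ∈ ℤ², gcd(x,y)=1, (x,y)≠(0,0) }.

descent: ρ → (-28,24,40)  [lands on river]
river: ρ → (40,56,-12)
river: ρ → (-12,64,20)
river: ρ → (20,56,-24)
river: ρ → (-24,40,36)
river: ρ → (36,32,-28)
closes: descent 1, river 6
min |a| on river = 12

12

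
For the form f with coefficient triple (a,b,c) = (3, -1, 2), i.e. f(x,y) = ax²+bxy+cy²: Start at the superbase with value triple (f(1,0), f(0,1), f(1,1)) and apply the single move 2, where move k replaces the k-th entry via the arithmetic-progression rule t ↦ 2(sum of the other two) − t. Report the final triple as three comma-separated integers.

start (3,2,4) = (f(1,0),f(0,1),f(1,1))
replace slot 2: 2·(3+4) − 2 = 12 → (3,12,4)

3,12,4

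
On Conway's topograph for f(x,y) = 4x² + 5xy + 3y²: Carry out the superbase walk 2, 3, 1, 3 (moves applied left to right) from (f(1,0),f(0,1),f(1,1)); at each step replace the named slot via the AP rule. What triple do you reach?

start (4,3,12) = (f(1,0),f(0,1),f(1,1))
replace slot 2: 2·(4+12) − 3 = 29 → (4,29,12)
replace slot 3: 2·(4+29) − 12 = 54 → (4,29,54)
replace slot 1: 2·(29+54) − 4 = 162 → (162,29,54)
replace slot 3: 2·(162+29) − 54 = 328 → (162,29,328)

162,29,328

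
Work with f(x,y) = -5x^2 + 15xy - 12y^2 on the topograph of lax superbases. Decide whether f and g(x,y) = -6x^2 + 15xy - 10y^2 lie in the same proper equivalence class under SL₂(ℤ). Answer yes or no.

D₁ = -15, D₂ = -15
f is negative-definite; reduce −f:
−f: translate: b→5 (≡-15 mod 10), so (5,-15,12)→(5,5,2)
−f: flip: (5,5,2)→(2,-5,5)
−f: translate: b→-1 (≡-5 mod 4), so (2,-5,5)→(2,-1,2)
−f: flip: (2,-1,2)→(2,1,2)
−f: reduced (well bottom): (2,1,2) with a≤c, −a<b≤a
flip sign back: reduced form of f is (-2,-1,-2)
g is negative-definite; reduce −g:
−g: translate: b→-3 (≡-15 mod 12), so (6,-15,10)→(6,-3,1)
−g: flip: (6,-3,1)→(1,3,6)
−g: translate: b→1 (≡3 mod 2), so (1,3,6)→(1,1,4)
−g: reduced (well bottom): (1,1,4) with a≤c, −a<b≤a
flip sign back: reduced form of g is (-1,-1,-4)
reduced forms (-2, -1, -2) vs (-1, -1, -4) ⇒ inequivalent

no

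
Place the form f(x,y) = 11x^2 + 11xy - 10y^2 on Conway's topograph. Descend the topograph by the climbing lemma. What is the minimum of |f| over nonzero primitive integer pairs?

river: ρ → (-10,9,12)
river: ρ → (12,15,-7)
river: ρ → (-7,13,14)
river: ρ → (14,15,-6)
river: ρ → (-6,21,5)
river: ρ → (5,19,-10)
river: ρ → (-10,21,3)
river: ρ → (3,21,-10)
river: ρ → (-10,19,5)
river: ρ → (5,21,-6)
river: ρ → (-6,15,14)
river: ρ → (14,13,-7)
river: ρ → (-7,15,12)
river: ρ → (12,9,-10)
river: ρ → (-10,11,11)
river: ρ → (11,11,-10)
closes: descent 0, river 16
min |a| on river = 3

3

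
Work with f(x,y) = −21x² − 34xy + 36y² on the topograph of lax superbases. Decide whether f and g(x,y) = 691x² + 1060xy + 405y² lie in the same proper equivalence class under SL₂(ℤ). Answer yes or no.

D₁ = 4180, D₂ = 4180
river cycle of f (length 14): (36, 34, -21), (-21, 50, 20), (20, 30, -41), (-41, 52, 9), (9, 56, -29), (-29, 60, 5), (5, 60, -29), (-29, 56, 9), (9, 52, -41), (-41, 30, 20), … (4 more)
river cycle of g (length 14): (36, 34, -21), (-21, 50, 20), (20, 30, -41), (-41, 52, 9), (9, 56, -29), (-29, 60, 5), (5, 60, -29), (-29, 56, 9), (9, 52, -41), (-41, 30, 20), … (4 more)
cycles coincide ⇒ equivalent

yes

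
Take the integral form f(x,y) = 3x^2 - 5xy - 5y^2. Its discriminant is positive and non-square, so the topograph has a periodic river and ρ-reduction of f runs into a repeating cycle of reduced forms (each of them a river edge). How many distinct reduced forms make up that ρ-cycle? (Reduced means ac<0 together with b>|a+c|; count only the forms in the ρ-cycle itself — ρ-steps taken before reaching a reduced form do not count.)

D = 85, ⌊√D⌋ = 9
descent: ρ → (-5,5,3)  [lands on river]
river: ρ → (3,7,-3)
river: ρ → (-3,5,5)
river: ρ → (5,5,-3)
river: ρ → (-3,7,3)
river: ρ → (3,5,-5)
ρ-cycle length = 6 (tail of 1 descent step not counted)

6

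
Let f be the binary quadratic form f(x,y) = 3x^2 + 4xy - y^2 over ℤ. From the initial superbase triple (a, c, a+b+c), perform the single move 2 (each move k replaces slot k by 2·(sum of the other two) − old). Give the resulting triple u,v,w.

start (3,-1,6) = (f(1,0),f(0,1),f(1,1))
replace slot 2: 2·(3+6) − (-1) = 19 → (3,19,6)

3,19,6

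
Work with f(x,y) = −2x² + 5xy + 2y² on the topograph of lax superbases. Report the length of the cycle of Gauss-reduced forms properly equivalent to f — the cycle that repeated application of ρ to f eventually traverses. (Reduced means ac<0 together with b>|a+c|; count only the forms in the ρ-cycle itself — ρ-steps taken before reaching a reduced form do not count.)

D = 41, ⌊√D⌋ = 6
river: ρ → (2,3,-4)
river: ρ → (-4,5,1)
river: ρ → (1,5,-4)
river: ρ → (-4,3,2)
river: ρ → (2,5,-2)
river: ρ → (-2,3,4)
river: ρ → (4,5,-1)
river: ρ → (-1,5,4)
river: ρ → (4,3,-2)
river: ρ → (-2,5,2)
ρ-cycle length = 10 (tail of 0 descent steps not counted)

10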